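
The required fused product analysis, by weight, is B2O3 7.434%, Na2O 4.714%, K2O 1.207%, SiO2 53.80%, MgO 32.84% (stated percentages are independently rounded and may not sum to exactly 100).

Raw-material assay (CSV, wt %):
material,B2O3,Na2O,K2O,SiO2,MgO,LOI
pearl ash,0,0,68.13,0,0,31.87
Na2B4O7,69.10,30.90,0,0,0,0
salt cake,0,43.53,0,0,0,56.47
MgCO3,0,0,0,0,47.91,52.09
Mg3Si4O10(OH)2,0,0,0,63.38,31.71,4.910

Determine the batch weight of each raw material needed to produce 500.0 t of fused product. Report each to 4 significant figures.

Every computation runs at full precision through every step — intermediates are displayed rounded to 4 significant digits within the worked lines. Every reported value includes exactly one rounding — derived quantities are rebuilt at exact precision (the five compositions, the yield, ignition loss, totals, net glass mass) using the weight values at 500.0 t of glass, exactly as shown in problem or answer.
The oxide mass targets at 500.0 t fused product:
  B2O3: 7.434% × 500.0 = 37.17 t
  Na2O: 4.714% × 500.0 = 23.57 t
  K2O: 1.207% × 500.0 = 6.035 t
  SiO2: 53.80% × 500.0 = 269.0 t
  MgO: 32.84% × 500.0 = 164.2 t
Checking each oxide sum using the reported weights, at the basis given (every target is met by its sum up to rounding of the answer):
  B2O3: 53.79·0.6910 = 37.17 t (target 37.17 t)
  Na2O: 53.79·0.3090 + 15.96·0.4353 = 23.57 t (target 23.57 t)
  K2O: 8.858·0.6813 = 6.035 t (target 6.035 t)
  SiO2: 424.4·0.6338 = 269.0 t (target 269.0 t)
  MgO: 61.81·0.4791 + 424.4·0.3171 = 164.2 t (target 164.2 t)
Consistency of the glass mass: batch Σ − ignition loss = 499.9 t (targets for the oxides total 500.0 t; stated basis 500.0 t — differing by rounding only).
Batch grand total — Σ batch = 564.8 t; ignition loss, Σ(batch × LOI) = 64.87 t; as yield: glass ÷ batch → 88.51%.

Batch per 500.0 t fused product:
  pearl ash: 8.858 t
  Na2B4O7: 53.79 t
  salt cake: 15.96 t
  MgCO3: 61.81 t
  Mg3Si4O10(OH)2: 424.4 t
Total batch = 564.8 t; LOI loss = 64.87 t; yield = 88.51%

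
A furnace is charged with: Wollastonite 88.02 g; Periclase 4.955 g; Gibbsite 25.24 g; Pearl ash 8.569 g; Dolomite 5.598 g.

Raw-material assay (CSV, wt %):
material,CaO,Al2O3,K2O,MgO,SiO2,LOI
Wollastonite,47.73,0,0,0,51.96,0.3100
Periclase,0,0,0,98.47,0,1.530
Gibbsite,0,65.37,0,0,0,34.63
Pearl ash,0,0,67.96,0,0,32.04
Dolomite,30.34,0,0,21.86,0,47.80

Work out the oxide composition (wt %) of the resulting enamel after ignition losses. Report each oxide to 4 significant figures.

The working math maintains full precision through the solve — working values are rounded to 4 significant digits when quoted. Every reported figure takes exactly one rounding. The derived quantities (ignition loss, yield, glass mass, totals, the five compositions) are carried in full precision from the batch weights per 117.9 g of glass, as given in either problem or answer.
Mass of each oxide from the mix:
  CaO: 88.02·0.4773 + 5.598·0.3034 = 43.71 g
  Al2O3: 25.24·0.6537 = 16.50 g
  K2O: 8.569·0.6796 = 5.823 g
  MgO: 4.955·0.9847 + 5.598·0.2186 = 6.103 g
  SiO2: 88.02·0.5196 = 45.74 g
LOI: 88.02·0.003100 + 4.955·0.01530 + 25.24·0.3463 + 8.569·0.3204 + 5.598·0.4780 = 14.51 g
Glass = total batch minus LOI = 132.4 − 14.51 = 117.9 g (equal to the oxide-mass sum)
oxide / glass × 100 gives the wt %

Glass mass = 117.9 g (batch 132.4 − LOI 14.51).
Composition: CaO 37.08%, Al2O3 14.00%, K2O 4.941%, MgO 5.178%, SiO2 38.80%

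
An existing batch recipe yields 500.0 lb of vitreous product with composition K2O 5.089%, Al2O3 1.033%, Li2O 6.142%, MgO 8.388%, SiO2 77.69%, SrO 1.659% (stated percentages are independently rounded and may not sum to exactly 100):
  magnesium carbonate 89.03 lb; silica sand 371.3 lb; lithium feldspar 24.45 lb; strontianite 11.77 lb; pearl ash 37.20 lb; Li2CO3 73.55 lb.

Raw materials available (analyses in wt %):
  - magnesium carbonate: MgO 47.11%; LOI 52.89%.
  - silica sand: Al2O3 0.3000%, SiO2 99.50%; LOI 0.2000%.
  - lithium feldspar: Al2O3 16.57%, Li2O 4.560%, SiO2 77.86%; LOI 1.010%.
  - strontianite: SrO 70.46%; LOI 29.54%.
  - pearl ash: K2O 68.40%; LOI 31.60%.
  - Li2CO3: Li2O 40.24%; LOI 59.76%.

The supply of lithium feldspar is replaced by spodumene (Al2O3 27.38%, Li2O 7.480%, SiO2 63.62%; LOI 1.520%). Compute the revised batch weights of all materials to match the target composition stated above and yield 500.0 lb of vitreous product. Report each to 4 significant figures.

Revised batch per 500.0 lb vitreous product:
  magnesium carbonate: 89.03 lb
  silica sand: 381.0 lb
  spodumene: 14.69 lb
  strontianite: 11.77 lb
  pearl ash: 37.20 lb
  Li2CO3: 73.59 lb
Total batch = 607.3 lb; LOI loss = 107.3 lb

The intermediate values are printed, rounded to four significant digits, across the worked steps. Each numeric step holds full precision from first step to last. Each reported figure receives exactly one rounding — derived quantities, which include six oxide percentages, yield, glass mass, LOI, the totals, are re-derived at full precision, precisely as stated by either problem or answer, from the weighed amounts at 500.0 lb of glass.
Per-oxide target masses for 500.0 lb vitreous product:
  K2O: 5.089% × 500.0 = 25.44 lb
  Al2O3: 1.033% × 500.0 = 5.165 lb
  Li2O: 6.142% × 500.0 = 30.71 lb
  MgO: 8.388% × 500.0 = 41.94 lb
  SiO2: 77.69% × 500.0 = 388.4 lb
  SrO: 1.659% × 500.0 = 8.295 lb
Per-oxide balance check applying the batch weights above, against the basis in use (sum by sum, the targets are met exact up to rounding of places):
  K2O: 37.20·0.6840 = 25.44 lb (target 25.44 lb)
  Al2O3: 381.0·0.003000 + 14.69·0.2738 = 5.165 lb (target 5.165 lb)
  Li2O: 14.69·0.07480 + 73.59·0.4024 = 30.71 lb (target 30.71 lb)
  MgO: 89.03·0.4711 = 41.94 lb (target 41.94 lb)
  SiO2: 381.0·0.9950 + 14.69·0.6362 = 388.4 lb (target 388.4 lb)
  SrO: 11.77·0.7046 = 8.293 lb (target 8.295 lb)
Glass-mass closure: Σ batch − LOI loss = 500.0 lb (targets for the oxides total 500.0 lb; basis as stated: 500.0 lb — deltas are rounding alone).
Batch total: Σ batch = 607.3 lb; ignition loss, Σ(batch × LOI) = 107.3 lb; yield: glass divided by total = 82.33%.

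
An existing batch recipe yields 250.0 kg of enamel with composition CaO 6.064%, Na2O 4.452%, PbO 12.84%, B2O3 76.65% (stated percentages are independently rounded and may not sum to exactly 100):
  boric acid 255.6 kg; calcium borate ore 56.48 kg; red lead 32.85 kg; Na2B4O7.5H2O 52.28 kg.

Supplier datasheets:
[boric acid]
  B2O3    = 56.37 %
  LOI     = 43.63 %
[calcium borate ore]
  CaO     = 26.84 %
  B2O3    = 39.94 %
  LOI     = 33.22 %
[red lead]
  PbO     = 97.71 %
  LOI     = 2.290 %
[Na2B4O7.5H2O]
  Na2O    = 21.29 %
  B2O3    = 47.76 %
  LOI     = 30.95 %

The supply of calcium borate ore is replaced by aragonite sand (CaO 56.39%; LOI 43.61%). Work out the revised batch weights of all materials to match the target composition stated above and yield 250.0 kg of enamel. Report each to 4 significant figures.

Revised batch per 250.0 kg enamel:
  boric acid: 295.6 kg
  aragonite sand: 26.88 kg
  red lead: 32.85 kg
  Na2B4O7.5H2O: 52.28 kg
Total batch = 407.6 kg; LOI loss = 157.6 kg

Working values are printed rounded to 4 significant digits at each printed step; the working math keeps full precision in every operation; a single rounding finalizes every reported figure — derived quantities (yield, glass mass, ignition loss, four oxide percentages, totals) are carried in exact precision from the weighed amounts at 250.0 kg of glass exactly as printed in the problem or answer text.
Per-oxide target masses for 250.0 kg enamel:
  CaO: 6.064% × 250.0 = 15.16 kg
  Na2O: 4.452% × 250.0 = 11.13 kg
  PbO: 12.84% × 250.0 = 32.10 kg
  B2O3: 76.65% × 250.0 = 191.6 kg
Mass-balance tally per oxide using the reported weights, against the basis in use (summed amounts equal target values up to rounding of the answer):
  CaO: 26.88·0.5639 = 15.16 kg (target 15.16 kg)
  Na2O: 52.28·0.2129 = 11.13 kg (target 11.13 kg)
  PbO: 32.85·0.9771 = 32.10 kg (target 32.10 kg)
  B2O3: 295.6·0.5637 + 52.28·0.4776 = 191.6 kg (target 191.6 kg)
Glass-mass bookkeeping: total charge less LOI = 250.0 kg (per-oxide target masses sum to 250.0 kg; the stated basis being 250.0 kg — deltas are rounding alone).
Summing the batch: Σ batch = 407.6 kg; LOI loss = Σ batch·LOI = 157.6 kg; yield: glass divided by total = 61.33%.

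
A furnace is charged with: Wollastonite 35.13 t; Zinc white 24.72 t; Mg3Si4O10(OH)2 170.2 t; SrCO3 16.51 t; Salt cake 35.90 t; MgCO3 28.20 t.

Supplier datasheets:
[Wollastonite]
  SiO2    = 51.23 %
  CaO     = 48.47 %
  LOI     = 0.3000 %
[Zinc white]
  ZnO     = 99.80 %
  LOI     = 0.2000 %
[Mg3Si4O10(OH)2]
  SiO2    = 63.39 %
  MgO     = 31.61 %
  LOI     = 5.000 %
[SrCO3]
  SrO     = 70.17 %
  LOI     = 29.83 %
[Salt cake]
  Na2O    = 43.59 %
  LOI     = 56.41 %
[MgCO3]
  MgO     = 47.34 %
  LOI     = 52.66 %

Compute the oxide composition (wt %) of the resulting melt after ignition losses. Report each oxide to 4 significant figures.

Glass mass = 262.0 t (batch 310.7 − LOI 48.69).
Composition: SiO2 48.05%, ZnO 9.417%, SrO 4.422%, MgO 25.63%, CaO 6.500%, Na2O 5.974%

All internal work holds full float precision from first step to last. Intermediates are shown rounded off to 4 significant figures within the worked lines; each reported result is rounded exactly once — derived quantities, including ignition loss, yield, the totals, glass mass, the six compositions, are computed starting from the weights at 262.0 t of glass in full float precision as quoted within the problem or answer text.
Mass of each oxide from the mix:
  SiO2: 35.13·0.5123 + 170.2·0.6339 = 125.9 t
  ZnO: 24.72·0.9980 = 24.67 t
  SrO: 16.51·0.7017 = 11.59 t
  MgO: 170.2·0.3161 + 28.20·0.4734 = 67.15 t
  CaO: 35.13·0.4847 = 17.03 t
  Na2O: 35.90·0.4359 = 15.65 t
LOI: 35.13·0.003000 + 24.72·0.002000 + 170.2·0.05000 + 16.51·0.2983 + 35.90·0.5641 + 28.20·0.5266 = 48.69 t
Resulting glass, batch − LOI: 310.7 − 48.69 = 262.0 t (= the summed oxide contributions)
percent share: oxide ÷ glass, ×100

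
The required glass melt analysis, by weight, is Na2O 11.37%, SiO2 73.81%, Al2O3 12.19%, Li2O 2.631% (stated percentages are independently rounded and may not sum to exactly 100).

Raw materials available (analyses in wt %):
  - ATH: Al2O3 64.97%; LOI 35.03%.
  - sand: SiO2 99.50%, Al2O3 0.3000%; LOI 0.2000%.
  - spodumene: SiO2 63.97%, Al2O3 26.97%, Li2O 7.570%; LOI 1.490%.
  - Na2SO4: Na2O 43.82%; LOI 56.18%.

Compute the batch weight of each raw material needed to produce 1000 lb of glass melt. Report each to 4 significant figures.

Batch per 1000 lb glass melt:
  ATH: 40.96 lb
  sand: 518.4 lb
  spodumene: 347.6 lb
  Na2SO4: 259.5 lb
Total batch = 1166 lb; LOI loss = 166.4 lb; yield = 85.74%

The working math keeps exact precision all the way through — mid-chain values appear (rounded to four significant figures) in the working — every reported number undergoes a single rounding; derived quantities, which include the totals, LOI, four oxide percentages, yield, glass mass, are carried in exact precision, as given in either problem or answer, starting from the weights for 1000 lb of glass.
Oxide mass targets, per 1000 lb glass melt:
  Na2O: 11.37% × 1000 = 113.7 lb
  SiO2: 73.81% × 1000 = 738.1 lb
  Al2O3: 12.19% × 1000 = 121.9 lb
  Li2O: 2.631% × 1000 = 26.31 lb
Sums-versus-targets review on the weights just shown, relative to the basis at hand (oxide sums agree with the targets inside rounding margins):
  Na2O: 259.5·0.4382 = 113.7 lb (target 113.7 lb)
  SiO2: 518.4·0.9950 + 347.6·0.6397 = 738.2 lb (target 738.1 lb)
  Al2O3: 40.96·0.6497 + 518.4·0.003000 + 347.6·0.2697 = 121.9 lb (target 121.9 lb)
  Li2O: 347.6·0.07570 = 26.31 lb (target 26.31 lb)
Glass mass check: batch Σ − ignition loss = 1000 lb (the Σ of target masses is 1000 lb; versus the stated basis of 1000 lb — gaps are rounding artifacts).
Total batch = Σ batch = 1166 lb; Σ batch·LOI gives LOI loss = 166.4 lb; glass ÷ batch gives a yield of 85.74%.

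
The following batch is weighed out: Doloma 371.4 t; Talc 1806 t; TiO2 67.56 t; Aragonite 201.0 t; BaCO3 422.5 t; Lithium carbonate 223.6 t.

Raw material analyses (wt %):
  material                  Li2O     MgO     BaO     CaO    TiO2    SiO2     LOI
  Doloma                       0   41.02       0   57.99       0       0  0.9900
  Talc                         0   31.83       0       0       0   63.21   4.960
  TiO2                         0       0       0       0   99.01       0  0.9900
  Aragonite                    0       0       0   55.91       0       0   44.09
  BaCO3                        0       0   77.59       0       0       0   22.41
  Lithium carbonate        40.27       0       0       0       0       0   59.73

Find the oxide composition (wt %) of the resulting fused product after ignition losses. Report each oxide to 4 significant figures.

Glass mass = 2681 t (batch 3092 − LOI 410.8).
Composition: Li2O 3.358%, MgO 27.12%, BaO 12.23%, CaO 12.22%, TiO2 2.495%, SiO2 42.58%

Intermediates are printed, with 4-significant-figure rounding, between the steps; each numeric step carries full precision from first step to last. Exactly one rounding goes into each reported value; all derived quantities are re-derived at full float precision (yield, ignition loss, totals, six oxide percentages, net glass mass) from the batch weights at 2681 t of glass, exactly as printed in problem or answer.
Delivered oxide masses:
  Li2O: 223.6·0.4027 = 90.04 t
  MgO: 371.4·0.4102 + 1806·0.3183 = 727.2 t
  BaO: 422.5·0.7759 = 327.8 t
  CaO: 371.4·0.5799 + 201.0·0.5591 = 327.8 t
  TiO2: 67.56·0.9901 = 66.89 t
  SiO2: 1806·0.6321 = 1142 t
LOI: 371.4·0.009900 + 1806·0.04960 + 67.56·0.009900 + 201.0·0.4409 + 422.5·0.2241 + 223.6·0.5973 = 410.8 t
Glass mass = batch − LOI = 3092 − 410.8 = 2681 t (the oxide masses sum to this)
wt % = oxide mass / glass mass × 100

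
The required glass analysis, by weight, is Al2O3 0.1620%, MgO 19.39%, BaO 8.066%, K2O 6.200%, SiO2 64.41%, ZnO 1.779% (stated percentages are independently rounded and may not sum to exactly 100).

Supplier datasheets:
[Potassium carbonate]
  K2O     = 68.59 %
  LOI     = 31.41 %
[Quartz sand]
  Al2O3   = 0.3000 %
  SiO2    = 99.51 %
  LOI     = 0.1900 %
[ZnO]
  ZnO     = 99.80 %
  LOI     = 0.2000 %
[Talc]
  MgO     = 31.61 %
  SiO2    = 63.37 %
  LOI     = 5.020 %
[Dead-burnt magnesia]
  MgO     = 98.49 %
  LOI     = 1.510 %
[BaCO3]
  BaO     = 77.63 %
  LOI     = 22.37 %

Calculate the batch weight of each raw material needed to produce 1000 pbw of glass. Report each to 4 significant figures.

Batch per 1000 pbw glass:
  Potassium carbonate: 90.39 pbw
  Quartz sand: 540.0 pbw
  ZnO: 17.83 pbw
  Talc: 168.4 pbw
  Dead-burnt magnesia: 142.8 pbw
  BaCO3: 103.9 pbw
Total batch = 1063 pbw; LOI loss = 63.31 pbw; yield = 94.05%

The working math carries exact precision at every stage; intermediates are printed rounded to 4 significant digits across the worked steps — every reported figure is rounded only once. Derived quantities, including the yield, ignition loss, the totals, net glass mass, six oxide percentages, are rebuilt starting from the weights per 1000 pbw of glass in full precision, as given in the problem or answer text.
Target masses of each oxide per 1000 pbw glass:
  Al2O3: 0.1620% × 1000 = 1.620 pbw
  MgO: 19.39% × 1000 = 193.9 pbw
  BaO: 8.066% × 1000 = 80.66 pbw
  K2O: 6.200% × 1000 = 62.00 pbw
  SiO2: 64.41% × 1000 = 644.1 pbw
  ZnO: 1.779% × 1000 = 17.79 pbw
A balance pass over the oxides, using the reported weights, on the stated basis (delivered sums recover each target up to rounding of the answer):
  Al2O3: 540.0·0.003000 = 1.620 pbw (target 1.620 pbw)
  MgO: 168.4·0.3161 + 142.8·0.9849 = 193.9 pbw (target 193.9 pbw)
  BaO: 103.9·0.7763 = 80.66 pbw (target 80.66 pbw)
  K2O: 90.39·0.6859 = 62.00 pbw (target 62.00 pbw)
  SiO2: 540.0·0.9951 + 168.4·0.6337 = 644.1 pbw (target 644.1 pbw)
  ZnO: 17.83·0.9980 = 17.79 pbw (target 17.79 pbw)
The glass-mass cross-check: net batch after ignition = 1000 pbw (oxide target masses add up to 1000 pbw; against the stated basis, 1000 pbw — deltas are rounding alone).
Total batch = Σ batch = 1063 pbw; LOI removed, Σ of batch·LOI: 63.31 pbw; yield = glass ÷ total batch = 94.05%.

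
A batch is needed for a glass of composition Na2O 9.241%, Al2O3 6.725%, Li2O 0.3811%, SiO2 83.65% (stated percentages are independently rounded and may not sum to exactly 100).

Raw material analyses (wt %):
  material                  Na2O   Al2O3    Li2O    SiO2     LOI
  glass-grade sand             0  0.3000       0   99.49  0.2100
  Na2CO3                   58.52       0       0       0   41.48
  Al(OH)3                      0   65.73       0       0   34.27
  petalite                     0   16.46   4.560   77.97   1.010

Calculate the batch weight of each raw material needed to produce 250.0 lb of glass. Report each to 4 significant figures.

Batch per 250.0 lb glass:
  glass-grade sand: 193.8 lb
  Na2CO3: 39.48 lb
  Al(OH)3: 19.46 lb
  petalite: 20.89 lb
Total batch = 273.6 lb; LOI loss = 23.66 lb; yield = 91.35%

Values along the way are displayed (rounded to four significant figures) when written out; all internal work keeps full float precision all the way through; each reported value carries a single rounding. The derived quantities (net glass mass, the yield, four oxide percentages, LOI, the totals) are carried using the weight values per 250.0 lb of glass at full precision exactly as shown in problem or answer.
Oxide mass targets, per 250.0 lb glass:
  Na2O: 9.241% × 250.0 = 23.10 lb
  Al2O3: 6.725% × 250.0 = 16.81 lb
  Li2O: 0.3811% × 250.0 = 0.9528 lb
  SiO2: 83.65% × 250.0 = 209.1 lb
Per-oxide balance check with the batch weights as given, for the quoted basis mass (target by target, the sums agree once rounding is allowed for):
  Na2O: 39.48·0.5852 = 23.10 lb (target 23.10 lb)
  Al2O3: 193.8·0.003000 + 19.46·0.6573 + 20.89·0.1646 = 16.81 lb (target 16.81 lb)
  Li2O: 20.89·0.04560 = 0.9526 lb (target 0.9528 lb)
  SiO2: 193.8·0.9949 + 20.89·0.7797 = 209.1 lb (target 209.1 lb)
Mass balance on the glass: the batch minus its LOI: 250.0 lb (the targets, summed, come to 250.0 lb; against the stated basis, 250.0 lb — deltas are rounding alone).
Summing the batch: Σ batch = 273.6 lb; LOI removed, Σ of batch·LOI: 23.66 lb; glass ÷ batch gives a yield of 91.35%.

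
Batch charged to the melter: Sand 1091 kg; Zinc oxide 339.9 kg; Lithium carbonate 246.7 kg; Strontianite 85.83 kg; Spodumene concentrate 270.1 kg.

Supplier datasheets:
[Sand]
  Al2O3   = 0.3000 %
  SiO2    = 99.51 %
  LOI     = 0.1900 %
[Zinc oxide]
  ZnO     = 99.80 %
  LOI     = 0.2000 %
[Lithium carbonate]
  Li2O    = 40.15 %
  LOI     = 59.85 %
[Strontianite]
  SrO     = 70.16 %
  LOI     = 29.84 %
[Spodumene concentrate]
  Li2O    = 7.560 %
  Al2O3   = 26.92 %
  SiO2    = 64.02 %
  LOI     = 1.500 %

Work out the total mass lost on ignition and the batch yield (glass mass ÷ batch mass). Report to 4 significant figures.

LOI loss = 180.1 kg; glass = 1853 kg; yield = 91.15%

Each numeric step keeps full precision in every operation. Intermediates are displayed (rounded to 4 significant figures) as written. Every reported result takes exactly one rounding; derived quantities (the yield, the five compositions, glass mass, ignition loss, the totals) are rebuilt from the batch weights for 1853 kg of glass at full precision, as they appear in the question or the answer.
Per-material ignition loss:
  Sand: 1091 × 0.001900 = 2.073 kg
  Zinc oxide: 339.9 × 0.002000 = 0.6798 kg
  Lithium carbonate: 246.7 × 0.5985 = 147.6 kg
  Strontianite: 85.83 × 0.2984 = 25.61 kg
  Spodumene concentrate: 270.1 × 0.01500 = 4.051 kg
Total LOI = 180.1 kg
Glass = batch − LOI = 2034 − 180.1 = 1853 kg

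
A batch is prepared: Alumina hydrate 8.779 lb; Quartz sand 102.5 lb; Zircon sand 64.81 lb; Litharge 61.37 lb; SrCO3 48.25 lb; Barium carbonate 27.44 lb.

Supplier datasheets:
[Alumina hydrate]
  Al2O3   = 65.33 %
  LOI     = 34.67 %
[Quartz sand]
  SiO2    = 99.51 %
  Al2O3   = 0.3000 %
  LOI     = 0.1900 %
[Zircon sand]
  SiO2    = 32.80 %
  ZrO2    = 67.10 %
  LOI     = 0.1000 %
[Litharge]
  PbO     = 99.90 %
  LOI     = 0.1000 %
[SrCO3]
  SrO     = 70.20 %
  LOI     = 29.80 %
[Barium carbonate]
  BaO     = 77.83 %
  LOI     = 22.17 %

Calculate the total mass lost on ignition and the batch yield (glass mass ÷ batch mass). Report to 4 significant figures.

All arithmetic maintains full float precision end to end — working values are shown (rounded to 4 significant digits) within the worked lines — every reported figure takes a single rounding — derived quantities (six oxide percentages, glass mass, the yield, the totals, LOI) are carried from the weighed amounts for 289.3 lb of glass at full precision, as quoted within problem or answer.
Loss on ignition, line by line:
  Alumina hydrate: 8.779 × 0.3467 = 3.044 lb
  Quartz sand: 102.5 × 0.001900 = 0.1948 lb
  Zircon sand: 64.81 × 0.001000 = 0.06481 lb
  Litharge: 61.37 × 0.001000 = 0.06137 lb
  SrCO3: 48.25 × 0.2980 = 14.38 lb
  Barium carbonate: 27.44 × 0.2217 = 6.083 lb
Total LOI = 23.83 lb
Glass = batch − LOI = 313.1 − 23.83 = 289.3 lb

LOI loss = 23.83 lb; glass = 289.3 lb; yield = 92.39%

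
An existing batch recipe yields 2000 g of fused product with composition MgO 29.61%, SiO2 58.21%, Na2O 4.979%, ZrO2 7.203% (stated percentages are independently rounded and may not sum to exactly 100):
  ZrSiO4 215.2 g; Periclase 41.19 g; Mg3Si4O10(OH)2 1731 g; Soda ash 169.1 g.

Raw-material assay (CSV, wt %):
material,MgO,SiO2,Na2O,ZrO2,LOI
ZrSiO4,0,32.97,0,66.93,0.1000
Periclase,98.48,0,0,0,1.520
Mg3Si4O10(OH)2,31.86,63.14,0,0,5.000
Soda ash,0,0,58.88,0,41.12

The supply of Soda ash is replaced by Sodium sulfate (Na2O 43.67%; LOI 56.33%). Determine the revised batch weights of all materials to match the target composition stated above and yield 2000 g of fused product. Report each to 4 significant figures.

Revised batch per 2000 g fused product:
  ZrSiO4: 215.2 g
  Periclase: 41.19 g
  Mg3Si4O10(OH)2: 1731 g
  Sodium sulfate: 228.0 g
Total batch = 2215 g; LOI loss = 215.8 g

Working values are displayed with 4-significant-figure rounding at each printed step — every computation maintains full float precision through every step. Exactly one rounding lands on each reported value; derived quantities (the totals, net glass mass, yield, four oxide percentages, LOI) are computed at full precision starting from the weights for 2000 g of glass as set out in the problem or answer text.
The oxide mass targets at 2000 g fused product:
  MgO: 29.61% × 2000 = 592.2 g
  SiO2: 58.21% × 2000 = 1164 g
  Na2O: 4.979% × 2000 = 99.58 g
  ZrO2: 7.203% × 2000 = 144.1 g
Checking each oxide sum given the weights on record, at the basis given (every target is met by its sum exact up to rounding of places):
  MgO: 41.19·0.9848 + 1731·0.3186 = 592.1 g (target 592.2 g)
  SiO2: 215.2·0.3297 + 1731·0.6314 = 1164 g (target 1164 g)
  Na2O: 228.0·0.4367 = 99.57 g (target 99.58 g)
  ZrO2: 215.2·0.6693 = 144.0 g (target 144.1 g)
Glass-mass closure: total batch − LOI = 2000 g (targets for the oxides total 2000 g; the stated basis being 2000 g — a pure rounding effect).
Adding the batch up: Σ batch = 2215 g; ignition loss, Σ(batch × LOI) = 215.8 g; yield: glass divided by total = 90.26%.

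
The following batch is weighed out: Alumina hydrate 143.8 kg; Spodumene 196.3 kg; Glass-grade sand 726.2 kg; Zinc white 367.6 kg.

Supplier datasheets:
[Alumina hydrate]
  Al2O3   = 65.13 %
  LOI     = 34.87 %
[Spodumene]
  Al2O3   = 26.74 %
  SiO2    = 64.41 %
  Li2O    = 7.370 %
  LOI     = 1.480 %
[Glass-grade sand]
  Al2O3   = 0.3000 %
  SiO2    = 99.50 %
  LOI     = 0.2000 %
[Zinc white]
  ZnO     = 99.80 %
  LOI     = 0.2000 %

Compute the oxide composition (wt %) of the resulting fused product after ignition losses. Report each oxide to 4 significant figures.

Glass mass = 1379 kg (batch 1434 − LOI 55.24).
Composition: ZnO 26.61%, Al2O3 10.76%, SiO2 61.58%, Li2O 1.049%

Each numeric step runs at full precision through every step — the intermediate values appear, rounded to 4 significant figures, in the working — every reported number is rounded exactly once. All derived quantities are re-derived using the weight values at 1379 kg of glass at full float precision (LOI, net glass mass, the totals, four oxide percentages, yield) as they appear in the question or the answer.
Oxide masses out of the charge:
  ZnO: 367.6·0.9980 = 366.9 kg
  Al2O3: 143.8·0.6513 + 196.3·0.2674 + 726.2·0.003000 = 148.3 kg
  SiO2: 196.3·0.6441 + 726.2·0.9950 = 849.0 kg
  Li2O: 196.3·0.07370 = 14.47 kg
LOI: 143.8·0.3487 + 196.3·0.01480 + 726.2·0.002000 + 367.6·0.002000 = 55.24 kg
Resulting glass, batch − LOI: 1434 − 55.24 = 1379 kg (equal to the oxide-mass sum)
percent share: oxide ÷ glass, ×100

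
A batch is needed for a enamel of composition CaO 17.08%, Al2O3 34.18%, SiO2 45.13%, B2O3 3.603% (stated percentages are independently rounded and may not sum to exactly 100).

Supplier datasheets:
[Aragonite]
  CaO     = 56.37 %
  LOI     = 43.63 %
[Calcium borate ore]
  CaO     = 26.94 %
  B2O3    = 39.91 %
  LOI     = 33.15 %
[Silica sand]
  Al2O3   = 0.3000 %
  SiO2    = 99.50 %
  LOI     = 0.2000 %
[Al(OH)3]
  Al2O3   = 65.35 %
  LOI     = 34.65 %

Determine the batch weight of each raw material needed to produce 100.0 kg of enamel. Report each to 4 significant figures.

Exact precision is held through the solve; values along the way are shown, with 4-significant-figure rounding, at each printed step — exactly one rounding goes into every reported value. The derived quantities, which include four oxide percentages, the totals, net glass mass, yield, LOI, are rebuilt in exact precision, as they appear in the problem or answer text, from the weighed amounts per 100.0 kg of glass.
Target oxide masses per 100.0 kg enamel:
  CaO: 17.08% × 100.0 = 17.08 kg
  Al2O3: 34.18% × 100.0 = 34.18 kg
  SiO2: 45.13% × 100.0 = 45.13 kg
  B2O3: 3.603% × 100.0 = 3.603 kg
Balance tally, oxide-wise, per the reported batch figures, versus the basis set out (oxide sums agree with the targets exact up to rounding of places):
  CaO: 25.99·0.5637 + 9.028·0.2694 = 17.08 kg (target 17.08 kg)
  Al2O3: 45.36·0.003000 + 52.09·0.6535 = 34.18 kg (target 34.18 kg)
  SiO2: 45.36·0.9950 = 45.13 kg (target 45.13 kg)
  B2O3: 9.028·0.3991 = 3.603 kg (target 3.603 kg)
Glass-mass bookkeeping: batch total minus LOI = 100.0 kg (summing oxide targets gives 99.99 kg; basis as stated: 100.0 kg — gaps are rounding artifacts).
Total batch = Σ batch = 132.5 kg; loss to ignition Σ batch·LOI = 32.47 kg; the yield ratio, glass ÷ batch: 75.49%.

Batch per 100.0 kg enamel:
  Aragonite: 25.99 kg
  Calcium borate ore: 9.028 kg
  Silica sand: 45.36 kg
  Al(OH)3: 52.09 kg
Total batch = 132.5 kg; LOI loss = 32.47 kg; yield = 75.49%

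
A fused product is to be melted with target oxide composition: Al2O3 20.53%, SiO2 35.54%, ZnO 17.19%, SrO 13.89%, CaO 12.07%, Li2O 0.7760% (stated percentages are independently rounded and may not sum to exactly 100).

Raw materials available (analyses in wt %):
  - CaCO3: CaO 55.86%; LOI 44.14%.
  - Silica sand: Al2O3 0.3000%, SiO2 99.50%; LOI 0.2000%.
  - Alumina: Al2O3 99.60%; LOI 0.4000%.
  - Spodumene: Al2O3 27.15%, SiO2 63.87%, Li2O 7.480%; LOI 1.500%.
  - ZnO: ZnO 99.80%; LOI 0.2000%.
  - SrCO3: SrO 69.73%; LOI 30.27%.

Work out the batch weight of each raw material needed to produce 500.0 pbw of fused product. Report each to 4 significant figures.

The intermediate values appear, rounded to 4 significant figures, across the worked steps. Every computation runs at full float precision at each step. Exactly one rounding goes into every reported number. Derived quantities (the yield, net glass mass, LOI, six oxide percentages, totals) are computed at full float precision from the weighed amounts for 500.0 pbw of glass, as quoted within question or answer.
Oxide-by-oxide targets in 500.0 pbw fused product:
  Al2O3: 20.53% × 500.0 = 102.6 pbw
  SiO2: 35.54% × 500.0 = 177.7 pbw
  ZnO: 17.19% × 500.0 = 85.95 pbw
  SrO: 13.89% × 500.0 = 69.45 pbw
  CaO: 12.07% × 500.0 = 60.35 pbw
  Li2O: 0.7760% × 500.0 = 3.880 pbw
Balance tally, oxide-wise, using the reported weights, versus the basis set out (sums match the target masses once rounding is allowed for):
  Al2O3: 145.3·0.003000 + 88.48·0.9960 + 51.87·0.2715 = 102.6 pbw (target 102.6 pbw)
  SiO2: 145.3·0.9950 + 51.87·0.6387 = 177.7 pbw (target 177.7 pbw)
  ZnO: 86.12·0.9980 = 85.95 pbw (target 85.95 pbw)
  SrO: 99.60·0.6973 = 69.45 pbw (target 69.45 pbw)
  CaO: 108.0·0.5586 = 60.33 pbw (target 60.35 pbw)
  Li2O: 51.87·0.07480 = 3.880 pbw (target 3.880 pbw)
Auditing the glass mass value: total batch − LOI = 500.0 pbw (oxide target masses add up to 500.0 pbw; against the stated basis, 500.0 pbw — deltas are rounding alone).
Batch total: Σ batch = 579.4 pbw; ignition loss, Σ(batch × LOI) = 79.41 pbw; yield: glass divided by total = 86.29%.

Batch per 500.0 pbw fused product:
  CaCO3: 108.0 pbw
  Silica sand: 145.3 pbw
  Alumina: 88.48 pbw
  Spodumene: 51.87 pbw
  ZnO: 86.12 pbw
  SrCO3: 99.60 pbw
Total batch = 579.4 pbw; LOI loss = 79.41 pbw; yield = 86.29%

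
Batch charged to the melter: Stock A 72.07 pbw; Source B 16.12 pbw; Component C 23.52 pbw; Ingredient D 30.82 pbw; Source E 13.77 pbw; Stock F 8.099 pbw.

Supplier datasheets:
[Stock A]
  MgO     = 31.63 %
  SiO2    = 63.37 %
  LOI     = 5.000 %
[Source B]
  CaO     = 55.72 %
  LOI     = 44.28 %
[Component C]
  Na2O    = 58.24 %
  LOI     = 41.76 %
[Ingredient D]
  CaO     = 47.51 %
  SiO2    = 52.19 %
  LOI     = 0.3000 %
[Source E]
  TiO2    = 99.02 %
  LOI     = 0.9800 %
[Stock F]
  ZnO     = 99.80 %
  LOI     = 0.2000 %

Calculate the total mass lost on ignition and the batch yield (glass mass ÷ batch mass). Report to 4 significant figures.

All internal work keeps exact precision in every operation. Rounding to four significant digits extends to each mid-chain value as displayed — each reported value takes exactly one rounding — all derived quantities (LOI, the six compositions, totals, glass mass, the yield) are computed from the weighed amounts on 143.6 pbw of glass at exact precision as given in the problem or answer text.
LOI of each material in turn:
  Stock A: 72.07 × 0.05000 = 3.603 pbw
  Source B: 16.12 × 0.4428 = 7.138 pbw
  Component C: 23.52 × 0.4176 = 9.822 pbw
  Ingredient D: 30.82 × 0.003000 = 0.09246 pbw
  Source E: 13.77 × 0.009800 = 0.1349 pbw
  Stock F: 8.099 × 0.002000 = 0.01620 pbw
Total LOI = 20.81 pbw
Glass = batch − LOI = 164.4 − 20.81 = 143.6 pbw

LOI loss = 20.81 pbw; glass = 143.6 pbw; yield = 87.34%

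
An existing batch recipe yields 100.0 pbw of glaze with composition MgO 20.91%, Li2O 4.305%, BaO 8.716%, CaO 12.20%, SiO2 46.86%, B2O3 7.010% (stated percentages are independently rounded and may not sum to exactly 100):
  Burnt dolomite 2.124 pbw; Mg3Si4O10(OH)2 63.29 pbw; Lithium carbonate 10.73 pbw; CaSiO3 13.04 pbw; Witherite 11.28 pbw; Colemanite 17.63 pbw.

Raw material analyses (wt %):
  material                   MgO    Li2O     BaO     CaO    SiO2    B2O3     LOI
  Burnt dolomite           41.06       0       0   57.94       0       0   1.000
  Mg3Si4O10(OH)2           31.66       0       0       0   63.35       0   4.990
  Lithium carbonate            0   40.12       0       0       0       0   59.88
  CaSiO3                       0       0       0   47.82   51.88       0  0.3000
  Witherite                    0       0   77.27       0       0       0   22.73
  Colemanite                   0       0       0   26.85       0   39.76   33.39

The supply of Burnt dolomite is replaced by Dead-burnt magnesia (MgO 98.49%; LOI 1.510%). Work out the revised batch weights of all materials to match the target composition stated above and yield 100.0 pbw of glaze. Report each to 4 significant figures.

The intermediate values appear (rounded to 4 significant digits) at each printed step — all internal work maintains full float precision throughout — every reported figure takes a single rounding. The derived quantities are carried from the batch weights on 100.0 pbw of glass in full float precision (the yield, ignition loss, net glass mass, totals, the six compositions) exactly as shown in the question or the answer.
The oxide mass targets at 100.0 pbw glaze:
  MgO: 20.91% × 100.0 = 20.91 pbw
  Li2O: 4.305% × 100.0 = 4.305 pbw
  BaO: 8.716% × 100.0 = 8.716 pbw
  CaO: 12.20% × 100.0 = 12.20 pbw
  SiO2: 46.86% × 100.0 = 46.86 pbw
  B2O3: 7.010% × 100.0 = 7.010 pbw
Sums-versus-targets review per the reported batch figures, on the stated basis (target by target, the sums agree exact up to rounding of places):
  MgO: 1.563·0.9849 + 61.18·0.3166 = 20.91 pbw (target 20.91 pbw)
  Li2O: 10.73·0.4012 = 4.305 pbw (target 4.305 pbw)
  BaO: 11.28·0.7727 = 8.716 pbw (target 8.716 pbw)
  CaO: 15.61·0.4782 + 17.63·0.2685 = 12.20 pbw (target 12.20 pbw)
  SiO2: 61.18·0.6335 + 15.61·0.5188 = 46.86 pbw (target 46.86 pbw)
  B2O3: 17.63·0.3976 = 7.010 pbw (target 7.010 pbw)
Glass-mass bookkeeping: the batch minus its LOI: 99.99 pbw (targets for the oxides total 100.0 pbw; against the stated basis, 100.0 pbw — any gap is answer rounding).
Batch total: Σ batch = 118.0 pbw; LOI removed, Σ of batch·LOI: 18.00 pbw; yield: glass divided by total = 84.75%.

Revised batch per 100.0 pbw glaze:
  Dead-burnt magnesia: 1.563 pbw
  Mg3Si4O10(OH)2: 61.18 pbw
  Lithium carbonate: 10.73 pbw
  CaSiO3: 15.61 pbw
  Witherite: 11.28 pbw
  Colemanite: 17.63 pbw
Total batch = 118.0 pbw; LOI loss = 18.00 pbw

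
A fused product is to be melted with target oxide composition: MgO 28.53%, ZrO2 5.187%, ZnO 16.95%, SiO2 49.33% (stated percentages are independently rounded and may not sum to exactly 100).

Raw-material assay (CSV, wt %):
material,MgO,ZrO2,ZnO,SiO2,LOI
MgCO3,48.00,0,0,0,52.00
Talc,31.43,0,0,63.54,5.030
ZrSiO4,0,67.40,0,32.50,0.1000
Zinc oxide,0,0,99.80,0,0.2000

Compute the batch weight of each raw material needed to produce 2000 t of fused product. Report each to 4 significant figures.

The whole derivation runs at exact precision through every step — working values appear rounded to 4 significant digits within the worked lines — a single rounding finalizes every reported figure; all derived quantities are carried from the batch weights per 2000 t of glass in exact precision (yield, the totals, the four compositions, net glass mass, LOI), exactly as printed in either problem or answer.
The oxide mass targets at 2000 t fused product:
  MgO: 28.53% × 2000 = 570.6 t
  ZrO2: 5.187% × 2000 = 103.7 t
  ZnO: 16.95% × 2000 = 339.0 t
  SiO2: 49.33% × 2000 = 986.6 t
Per-oxide balance check on the weights just shown, under the basis named above (every target is met by its sum inside rounding margins):
  MgO: 223.6·0.4800 + 1474·0.3143 = 570.6 t (target 570.6 t)
  ZrO2: 153.9·0.6740 = 103.7 t (target 103.7 t)
  ZnO: 339.7·0.9980 = 339.0 t (target 339.0 t)
  SiO2: 1474·0.6354 + 153.9·0.3250 = 986.6 t (target 986.6 t)
Glass-mass sanity pass: batch Σ − ignition loss = 2000 t (targets for the oxides total 2000 t; against the stated basis, 2000 t — rounding explains the deltas).
Total batch = Σ batch = 2191 t; LOI removed, Σ of batch·LOI: 191.2 t; glass ÷ batch gives a yield of 91.27%.

Batch per 2000 t fused product:
  MgCO3: 223.6 t
  Talc: 1474 t
  ZrSiO4: 153.9 t
  Zinc oxide: 339.7 t
Total batch = 2191 t; LOI loss = 191.2 t; yield = 91.27%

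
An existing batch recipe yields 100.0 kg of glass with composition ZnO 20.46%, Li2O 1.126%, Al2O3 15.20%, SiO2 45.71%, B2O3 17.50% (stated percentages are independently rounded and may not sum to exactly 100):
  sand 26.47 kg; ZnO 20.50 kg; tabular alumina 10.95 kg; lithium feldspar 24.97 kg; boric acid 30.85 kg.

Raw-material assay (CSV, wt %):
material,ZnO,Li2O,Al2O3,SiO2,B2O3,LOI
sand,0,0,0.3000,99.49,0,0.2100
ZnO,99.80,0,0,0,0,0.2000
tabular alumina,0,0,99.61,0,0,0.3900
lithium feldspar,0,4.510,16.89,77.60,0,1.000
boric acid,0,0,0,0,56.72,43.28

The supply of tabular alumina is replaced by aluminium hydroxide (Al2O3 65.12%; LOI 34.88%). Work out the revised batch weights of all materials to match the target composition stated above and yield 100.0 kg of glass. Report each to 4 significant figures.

Revised batch per 100.0 kg glass:
  sand: 26.47 kg
  ZnO: 20.50 kg
  aluminium hydroxide: 16.74 kg
  lithium feldspar: 24.97 kg
  boric acid: 30.85 kg
Total batch = 119.5 kg; LOI loss = 19.54 kg

Working values are displayed rounded to 4 significant figures alongside each step. Exact precision is kept through the solve; a single rounding finalizes each reported result. All derived quantities are carried in exact precision (yield, five oxide percentages, ignition loss, the totals, glass mass) starting from the weights per 100.0 kg of glass exactly as shown in the problem or answer text.
Per-oxide target masses for 100.0 kg glass:
  ZnO: 20.46% × 100.0 = 20.46 kg
  Li2O: 1.126% × 100.0 = 1.126 kg
  Al2O3: 15.20% × 100.0 = 15.20 kg
  SiO2: 45.71% × 100.0 = 45.71 kg
  B2O3: 17.50% × 100.0 = 17.50 kg
Sums-versus-targets review with the batch weights as given, against the basis in use (oxide sums agree with the targets net of answer rounding effects):
  ZnO: 20.50·0.9980 = 20.46 kg (target 20.46 kg)
  Li2O: 24.97·0.04510 = 1.126 kg (target 1.126 kg)
  Al2O3: 26.47·0.003000 + 16.74·0.6512 + 24.97·0.1689 = 15.20 kg (target 15.20 kg)
  SiO2: 26.47·0.9949 + 24.97·0.7760 = 45.71 kg (target 45.71 kg)
  B2O3: 30.85·0.5672 = 17.50 kg (target 17.50 kg)
Auditing the glass mass value: Σ batch − LOI loss = 99.99 kg (per-oxide target masses sum to 100.0 kg; the stated basis being 100.0 kg — differing by rounding only).
Adding the batch up: Σ batch = 119.5 kg; loss to ignition Σ batch·LOI = 19.54 kg; as yield: glass ÷ batch → 83.66%.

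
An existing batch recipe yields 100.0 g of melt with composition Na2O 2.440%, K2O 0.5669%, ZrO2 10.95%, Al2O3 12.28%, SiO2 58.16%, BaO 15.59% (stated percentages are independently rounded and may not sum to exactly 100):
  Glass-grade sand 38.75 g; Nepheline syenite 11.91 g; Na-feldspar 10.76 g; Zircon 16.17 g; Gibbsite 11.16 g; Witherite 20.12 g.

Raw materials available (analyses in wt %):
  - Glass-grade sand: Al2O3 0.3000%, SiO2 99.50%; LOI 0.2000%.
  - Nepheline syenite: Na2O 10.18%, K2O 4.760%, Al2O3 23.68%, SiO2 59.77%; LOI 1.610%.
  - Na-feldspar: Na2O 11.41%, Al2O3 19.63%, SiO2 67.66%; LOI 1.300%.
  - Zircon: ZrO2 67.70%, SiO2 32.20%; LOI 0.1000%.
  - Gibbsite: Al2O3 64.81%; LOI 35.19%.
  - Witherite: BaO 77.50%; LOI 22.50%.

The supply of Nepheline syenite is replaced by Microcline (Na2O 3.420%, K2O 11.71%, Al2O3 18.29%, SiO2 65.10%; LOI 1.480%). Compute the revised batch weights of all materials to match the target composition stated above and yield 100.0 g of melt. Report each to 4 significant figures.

Revised batch per 100.0 g melt:
  Glass-grade sand: 36.50 g
  Microcline: 4.841 g
  Na-feldspar: 19.93 g
  Zircon: 16.17 g
  Gibbsite: 11.37 g
  Witherite: 20.12 g
Total batch = 108.9 g; LOI loss = 8.948 g

In-progress results are displayed, rounded to 4 significant digits, in the working; each numeric step carries full float precision from start to finish — every reported number receives exactly one rounding. Derived quantities (yield, the six compositions, LOI, totals, net glass mass) are computed from the weighed amounts at 100.0 g of glass in exact precision as written in the problem or answer text.
Oxide-by-oxide targets in 100.0 g melt:
  Na2O: 2.440% × 100.0 = 2.440 g
  K2O: 0.5669% × 100.0 = 0.5669 g
  ZrO2: 10.95% × 100.0 = 10.95 g
  Al2O3: 12.28% × 100.0 = 12.28 g
  SiO2: 58.16% × 100.0 = 58.16 g
  BaO: 15.59% × 100.0 = 15.59 g
Balance tally, oxide-wise, applying the batch weights above, relative to the basis at hand (delivered sums recover each target within answer rounding):
  Na2O: 4.841·0.03420 + 19.93·0.1141 = 2.440 g (target 2.440 g)
  K2O: 4.841·0.1171 = 0.5669 g (target 0.5669 g)
  ZrO2: 16.17·0.6770 = 10.95 g (target 10.95 g)
  Al2O3: 36.50·0.003000 + 4.841·0.1829 + 19.93·0.1963 + 11.37·0.6481 = 12.28 g (target 12.28 g)
  SiO2: 36.50·0.9950 + 4.841·0.6510 + 19.93·0.6766 + 16.17·0.3220 = 58.16 g (target 58.16 g)
  BaO: 20.12·0.7750 = 15.59 g (target 15.59 g)
The glass-mass cross-check: the batch minus its LOI: 99.98 g (oxide target masses add up to 99.99 g; against the stated basis, 100.0 g — rounding explains the deltas).
Batch total: Σ batch = 108.9 g; ignition loss, Σ(batch × LOI) = 8.948 g; yield: glass divided by total = 91.79%.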